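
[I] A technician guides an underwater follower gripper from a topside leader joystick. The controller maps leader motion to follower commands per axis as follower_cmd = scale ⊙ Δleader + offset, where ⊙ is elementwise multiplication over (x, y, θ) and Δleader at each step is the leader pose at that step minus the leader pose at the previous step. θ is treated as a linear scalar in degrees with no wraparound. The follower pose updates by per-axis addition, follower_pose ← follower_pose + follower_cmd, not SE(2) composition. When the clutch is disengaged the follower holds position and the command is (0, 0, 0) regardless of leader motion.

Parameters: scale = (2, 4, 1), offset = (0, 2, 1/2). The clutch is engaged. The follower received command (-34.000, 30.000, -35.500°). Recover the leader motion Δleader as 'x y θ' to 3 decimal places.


-17.000 7.000 -36.000

axis x: (-34.000 − 0) / (2) = -17.000
axis y: (30.000 − 2) / (4) = 7.000
axis θ: (-35.500 − 1/2) / (1) = -36.000


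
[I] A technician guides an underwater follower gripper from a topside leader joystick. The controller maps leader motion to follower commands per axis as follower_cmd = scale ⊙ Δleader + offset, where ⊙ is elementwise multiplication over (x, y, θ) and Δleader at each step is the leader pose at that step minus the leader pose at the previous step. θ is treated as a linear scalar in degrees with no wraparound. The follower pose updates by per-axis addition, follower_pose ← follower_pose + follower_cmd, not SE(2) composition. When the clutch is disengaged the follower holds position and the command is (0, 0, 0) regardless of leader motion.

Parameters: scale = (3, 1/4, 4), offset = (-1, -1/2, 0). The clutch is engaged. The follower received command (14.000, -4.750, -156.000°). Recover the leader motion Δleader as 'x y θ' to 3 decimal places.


5.000 -17.000 -39.000

axis x: (14.000 − -1) / (3) = 5.000
axis y: (-4.750 − -1/2) / (1/4) = -17.000
axis θ: (-156.000 − 0) / (4) = -39.000


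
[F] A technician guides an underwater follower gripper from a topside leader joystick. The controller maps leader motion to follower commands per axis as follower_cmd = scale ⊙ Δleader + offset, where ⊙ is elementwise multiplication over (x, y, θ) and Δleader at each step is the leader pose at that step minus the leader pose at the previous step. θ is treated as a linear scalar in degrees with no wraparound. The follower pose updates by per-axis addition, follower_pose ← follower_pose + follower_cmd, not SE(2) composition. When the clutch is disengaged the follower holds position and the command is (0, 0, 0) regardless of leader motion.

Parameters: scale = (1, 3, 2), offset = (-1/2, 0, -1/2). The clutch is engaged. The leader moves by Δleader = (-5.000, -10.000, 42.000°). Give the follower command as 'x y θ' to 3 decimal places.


axis x: 1·-5.000 + -1/2 = -5.500
axis y: 3·-10.000 + 0 = -30.000
axis θ: 2·42.000 + -1/2 = 83.500

-5.500 -30.000 83.500


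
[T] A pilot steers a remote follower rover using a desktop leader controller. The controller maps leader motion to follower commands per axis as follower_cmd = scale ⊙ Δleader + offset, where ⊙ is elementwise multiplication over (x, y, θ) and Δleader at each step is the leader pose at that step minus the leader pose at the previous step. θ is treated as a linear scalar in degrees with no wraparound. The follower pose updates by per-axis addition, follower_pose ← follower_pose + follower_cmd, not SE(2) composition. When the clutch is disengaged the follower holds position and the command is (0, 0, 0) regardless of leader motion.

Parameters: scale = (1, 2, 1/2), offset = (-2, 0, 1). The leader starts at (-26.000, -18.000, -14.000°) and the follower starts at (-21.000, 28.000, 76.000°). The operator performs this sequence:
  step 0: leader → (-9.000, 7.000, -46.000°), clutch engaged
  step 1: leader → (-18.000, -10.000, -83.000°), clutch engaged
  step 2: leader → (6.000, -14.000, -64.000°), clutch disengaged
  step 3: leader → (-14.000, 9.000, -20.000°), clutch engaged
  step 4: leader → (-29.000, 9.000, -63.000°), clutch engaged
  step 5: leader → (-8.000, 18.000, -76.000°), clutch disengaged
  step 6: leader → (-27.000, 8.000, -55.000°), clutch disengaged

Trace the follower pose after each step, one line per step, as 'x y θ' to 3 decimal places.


-6.000 78.000 61.000
-17.000 44.000 43.500
-17.000 44.000 43.500
-39.000 90.000 66.500
-56.000 90.000 46.000
-56.000 90.000 46.000
-56.000 90.000 46.000

step 0: Δleader=(17.000, 25.000, -32.000°), engaged; cmd=(15.000, 50.000, -15.000°) → follower=(-6.000, 78.000, 61.000°)
step 1: Δleader=(-9.000, -17.000, -37.000°), engaged; cmd=(-11.000, -34.000, -17.500°) → follower=(-17.000, 44.000, 43.500°)
step 2: Δleader=(24.000, -4.000, 19.000°), disengaged; cmd=(0,0,0) → follower holds at (-17.000, 44.000, 43.500°)
step 3: Δleader=(-20.000, 23.000, 44.000°), engaged; cmd=(-22.000, 46.000, 23.000°) → follower=(-39.000, 90.000, 66.500°)
step 4: Δleader=(-15.000, 0.000, -43.000°), engaged; cmd=(-17.000, 0.000, -20.500°) → follower=(-56.000, 90.000, 46.000°)
step 5: Δleader=(21.000, 9.000, -13.000°), disengaged; cmd=(0,0,0) → follower holds at (-56.000, 90.000, 46.000°)
step 6: Δleader=(-19.000, -10.000, 21.000°), disengaged; cmd=(0,0,0) → follower holds at (-56.000, 90.000, 46.000°)


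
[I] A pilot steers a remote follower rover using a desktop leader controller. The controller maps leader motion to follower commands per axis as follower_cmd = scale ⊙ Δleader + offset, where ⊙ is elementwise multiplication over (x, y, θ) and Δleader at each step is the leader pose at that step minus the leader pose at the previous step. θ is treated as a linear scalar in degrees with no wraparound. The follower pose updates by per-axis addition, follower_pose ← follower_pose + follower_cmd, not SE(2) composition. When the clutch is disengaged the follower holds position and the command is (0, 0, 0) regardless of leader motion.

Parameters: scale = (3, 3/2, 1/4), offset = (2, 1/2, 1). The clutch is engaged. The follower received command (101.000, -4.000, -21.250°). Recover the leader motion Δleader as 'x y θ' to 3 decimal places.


axis x: (101.000 − 2) / (3) = 33.000
axis y: (-4.000 − 1/2) / (3/2) = -3.000
axis θ: (-21.250 − 1) / (1/4) = -89.000

33.000 -3.000 -89.000


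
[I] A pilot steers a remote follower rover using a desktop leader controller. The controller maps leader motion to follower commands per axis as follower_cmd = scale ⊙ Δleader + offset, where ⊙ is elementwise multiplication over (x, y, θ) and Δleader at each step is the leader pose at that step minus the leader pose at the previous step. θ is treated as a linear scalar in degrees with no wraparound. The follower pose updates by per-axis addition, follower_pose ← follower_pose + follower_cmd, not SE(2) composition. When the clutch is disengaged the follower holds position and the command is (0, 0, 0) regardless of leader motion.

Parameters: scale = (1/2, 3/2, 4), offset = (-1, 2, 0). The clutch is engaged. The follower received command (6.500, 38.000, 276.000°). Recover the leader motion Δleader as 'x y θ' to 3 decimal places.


axis x: (6.500 − -1) / (1/2) = 15.000
axis y: (38.000 − 2) / (3/2) = 24.000
axis θ: (276.000 − 0) / (4) = 69.000

15.000 24.000 69.000


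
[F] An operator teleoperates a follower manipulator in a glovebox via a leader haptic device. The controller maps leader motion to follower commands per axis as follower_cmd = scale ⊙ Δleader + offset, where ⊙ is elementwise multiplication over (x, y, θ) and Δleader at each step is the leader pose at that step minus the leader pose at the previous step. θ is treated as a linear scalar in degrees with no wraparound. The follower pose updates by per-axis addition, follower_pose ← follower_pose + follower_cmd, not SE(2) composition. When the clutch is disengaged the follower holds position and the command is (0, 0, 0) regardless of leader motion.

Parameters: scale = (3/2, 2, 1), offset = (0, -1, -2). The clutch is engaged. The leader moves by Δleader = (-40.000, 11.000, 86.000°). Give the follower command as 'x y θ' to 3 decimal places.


-60.000 21.000 84.000

axis x: 3/2·-40.000 + 0 = -60.000
axis y: 2·11.000 + -1 = 21.000
axis θ: 1·86.000 + -2 = 84.000


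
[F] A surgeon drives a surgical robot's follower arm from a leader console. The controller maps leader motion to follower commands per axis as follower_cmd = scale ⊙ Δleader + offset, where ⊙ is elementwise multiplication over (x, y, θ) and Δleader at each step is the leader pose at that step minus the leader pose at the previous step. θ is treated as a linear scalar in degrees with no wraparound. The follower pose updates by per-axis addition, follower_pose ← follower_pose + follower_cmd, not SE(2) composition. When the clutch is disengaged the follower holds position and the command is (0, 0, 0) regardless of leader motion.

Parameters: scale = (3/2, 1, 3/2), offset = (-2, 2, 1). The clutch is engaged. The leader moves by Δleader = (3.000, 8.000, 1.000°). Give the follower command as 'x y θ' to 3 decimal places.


axis x: 3/2·3.000 + -2 = 2.500
axis y: 1·8.000 + 2 = 10.000
axis θ: 3/2·1.000 + 1 = 2.500

2.500 10.000 2.500


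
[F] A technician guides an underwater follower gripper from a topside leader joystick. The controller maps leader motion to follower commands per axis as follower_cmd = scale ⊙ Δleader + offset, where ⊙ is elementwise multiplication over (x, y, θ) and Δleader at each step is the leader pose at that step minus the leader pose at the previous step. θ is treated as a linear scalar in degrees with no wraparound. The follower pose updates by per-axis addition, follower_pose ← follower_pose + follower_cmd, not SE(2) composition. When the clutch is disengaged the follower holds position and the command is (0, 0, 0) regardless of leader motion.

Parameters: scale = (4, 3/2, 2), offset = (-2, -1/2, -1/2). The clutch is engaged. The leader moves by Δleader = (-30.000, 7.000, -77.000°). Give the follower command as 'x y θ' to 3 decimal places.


axis x: 4·-30.000 + -2 = -122.000
axis y: 3/2·7.000 + -1/2 = 10.000
axis θ: 2·-77.000 + -1/2 = -154.500

-122.000 10.000 -154.500


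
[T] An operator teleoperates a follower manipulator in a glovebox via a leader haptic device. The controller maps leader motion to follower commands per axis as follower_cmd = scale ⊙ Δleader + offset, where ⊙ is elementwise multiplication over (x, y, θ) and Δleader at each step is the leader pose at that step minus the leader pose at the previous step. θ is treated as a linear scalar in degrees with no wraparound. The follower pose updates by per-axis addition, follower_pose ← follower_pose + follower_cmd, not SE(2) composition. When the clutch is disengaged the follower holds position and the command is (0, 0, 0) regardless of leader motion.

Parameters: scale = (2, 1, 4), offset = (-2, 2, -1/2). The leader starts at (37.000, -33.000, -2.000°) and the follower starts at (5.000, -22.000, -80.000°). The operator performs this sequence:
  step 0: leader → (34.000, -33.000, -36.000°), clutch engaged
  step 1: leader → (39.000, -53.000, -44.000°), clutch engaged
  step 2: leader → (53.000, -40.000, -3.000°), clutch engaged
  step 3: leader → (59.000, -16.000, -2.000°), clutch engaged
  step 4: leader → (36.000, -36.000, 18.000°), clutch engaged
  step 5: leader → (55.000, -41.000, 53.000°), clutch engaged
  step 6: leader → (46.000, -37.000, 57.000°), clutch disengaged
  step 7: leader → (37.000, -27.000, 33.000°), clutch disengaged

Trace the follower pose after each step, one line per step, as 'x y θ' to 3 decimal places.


step 0: Δleader=(-3.000, 0.000, -34.000°), engaged; cmd=(-8.000, 2.000, -136.500°) → follower=(-3.000, -20.000, -216.500°)
step 1: Δleader=(5.000, -20.000, -8.000°), engaged; cmd=(8.000, -18.000, -32.500°) → follower=(5.000, -38.000, -249.000°)
step 2: Δleader=(14.000, 13.000, 41.000°), engaged; cmd=(26.000, 15.000, 163.500°) → follower=(31.000, -23.000, -85.500°)
step 3: Δleader=(6.000, 24.000, 1.000°), engaged; cmd=(10.000, 26.000, 3.500°) → follower=(41.000, 3.000, -82.000°)
step 4: Δleader=(-23.000, -20.000, 20.000°), engaged; cmd=(-48.000, -18.000, 79.500°) → follower=(-7.000, -15.000, -2.500°)
step 5: Δleader=(19.000, -5.000, 35.000°), engaged; cmd=(36.000, -3.000, 139.500°) → follower=(29.000, -18.000, 137.000°)
step 6: Δleader=(-9.000, 4.000, 4.000°), disengaged; cmd=(0,0,0) → follower holds at (29.000, -18.000, 137.000°)
step 7: Δleader=(-9.000, 10.000, -24.000°), disengaged; cmd=(0,0,0) → follower holds at (29.000, -18.000, 137.000°)

-3.000 -20.000 -216.500
5.000 -38.000 -249.000
31.000 -23.000 -85.500
41.000 3.000 -82.000
-7.000 -15.000 -2.500
29.000 -18.000 137.000
29.000 -18.000 137.000
29.000 -18.000 137.000


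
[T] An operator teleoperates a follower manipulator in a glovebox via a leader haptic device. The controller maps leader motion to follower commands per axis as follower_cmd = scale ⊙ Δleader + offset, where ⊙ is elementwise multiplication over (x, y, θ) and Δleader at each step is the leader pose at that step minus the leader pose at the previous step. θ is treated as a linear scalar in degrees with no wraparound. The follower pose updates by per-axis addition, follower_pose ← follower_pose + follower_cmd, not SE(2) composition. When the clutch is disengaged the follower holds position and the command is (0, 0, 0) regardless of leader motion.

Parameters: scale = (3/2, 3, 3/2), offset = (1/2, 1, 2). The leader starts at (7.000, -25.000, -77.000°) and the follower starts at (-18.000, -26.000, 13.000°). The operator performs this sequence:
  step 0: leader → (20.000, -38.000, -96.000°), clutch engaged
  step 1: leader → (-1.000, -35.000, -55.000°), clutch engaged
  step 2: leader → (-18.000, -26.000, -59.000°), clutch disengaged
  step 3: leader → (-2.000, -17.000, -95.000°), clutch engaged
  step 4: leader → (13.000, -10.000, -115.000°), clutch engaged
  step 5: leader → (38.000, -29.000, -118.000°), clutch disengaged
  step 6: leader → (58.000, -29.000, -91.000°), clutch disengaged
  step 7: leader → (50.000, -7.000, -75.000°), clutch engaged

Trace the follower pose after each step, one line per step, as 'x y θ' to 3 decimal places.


step 0: Δleader=(13.000, -13.000, -19.000°), engaged; cmd=(20.000, -38.000, -26.500°) → follower=(2.000, -64.000, -13.500°)
step 1: Δleader=(-21.000, 3.000, 41.000°), engaged; cmd=(-31.000, 10.000, 63.500°) → follower=(-29.000, -54.000, 50.000°)
step 2: Δleader=(-17.000, 9.000, -4.000°), disengaged; cmd=(0,0,0) → follower holds at (-29.000, -54.000, 50.000°)
step 3: Δleader=(16.000, 9.000, -36.000°), engaged; cmd=(24.500, 28.000, -52.000°) → follower=(-4.500, -26.000, -2.000°)
step 4: Δleader=(15.000, 7.000, -20.000°), engaged; cmd=(23.000, 22.000, -28.000°) → follower=(18.500, -4.000, -30.000°)
step 5: Δleader=(25.000, -19.000, -3.000°), disengaged; cmd=(0,0,0) → follower holds at (18.500, -4.000, -30.000°)
step 6: Δleader=(20.000, 0.000, 27.000°), disengaged; cmd=(0,0,0) → follower holds at (18.500, -4.000, -30.000°)
step 7: Δleader=(-8.000, 22.000, 16.000°), engaged; cmd=(-11.500, 67.000, 26.000°) → follower=(7.000, 63.000, -4.000°)

2.000 -64.000 -13.500
-29.000 -54.000 50.000
-29.000 -54.000 50.000
-4.500 -26.000 -2.000
18.500 -4.000 -30.000
18.500 -4.000 -30.000
18.500 -4.000 -30.000
7.000 63.000 -4.000


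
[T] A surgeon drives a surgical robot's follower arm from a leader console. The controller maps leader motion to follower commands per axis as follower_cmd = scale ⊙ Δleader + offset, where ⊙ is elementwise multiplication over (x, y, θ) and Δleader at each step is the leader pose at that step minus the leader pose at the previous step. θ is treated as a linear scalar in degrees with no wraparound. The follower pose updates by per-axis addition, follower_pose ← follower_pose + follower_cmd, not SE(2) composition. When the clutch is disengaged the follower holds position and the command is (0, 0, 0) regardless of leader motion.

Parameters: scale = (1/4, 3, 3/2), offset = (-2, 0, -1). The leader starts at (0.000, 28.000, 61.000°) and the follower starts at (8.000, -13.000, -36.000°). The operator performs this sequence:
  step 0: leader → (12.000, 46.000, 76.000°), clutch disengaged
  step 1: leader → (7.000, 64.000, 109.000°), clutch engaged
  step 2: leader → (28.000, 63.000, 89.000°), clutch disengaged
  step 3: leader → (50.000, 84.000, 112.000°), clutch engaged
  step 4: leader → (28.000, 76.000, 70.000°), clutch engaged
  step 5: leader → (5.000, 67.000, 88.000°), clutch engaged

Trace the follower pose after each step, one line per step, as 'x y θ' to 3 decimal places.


step 0: Δleader=(12.000, 18.000, 15.000°), disengaged; cmd=(0,0,0) → follower holds at (8.000, -13.000, -36.000°)
step 1: Δleader=(-5.000, 18.000, 33.000°), engaged; cmd=(-3.250, 54.000, 48.500°) → follower=(4.750, 41.000, 12.500°)
step 2: Δleader=(21.000, -1.000, -20.000°), disengaged; cmd=(0,0,0) → follower holds at (4.750, 41.000, 12.500°)
step 3: Δleader=(22.000, 21.000, 23.000°), engaged; cmd=(3.500, 63.000, 33.500°) → follower=(8.250, 104.000, 46.000°)
step 4: Δleader=(-22.000, -8.000, -42.000°), engaged; cmd=(-7.500, -24.000, -64.000°) → follower=(0.750, 80.000, -18.000°)
step 5: Δleader=(-23.000, -9.000, 18.000°), engaged; cmd=(-7.750, -27.000, 26.000°) → follower=(-7.000, 53.000, 8.000°)

8.000 -13.000 -36.000
4.750 41.000 12.500
4.750 41.000 12.500
8.250 104.000 46.000
0.750 80.000 -18.000
-7.000 53.000 8.000


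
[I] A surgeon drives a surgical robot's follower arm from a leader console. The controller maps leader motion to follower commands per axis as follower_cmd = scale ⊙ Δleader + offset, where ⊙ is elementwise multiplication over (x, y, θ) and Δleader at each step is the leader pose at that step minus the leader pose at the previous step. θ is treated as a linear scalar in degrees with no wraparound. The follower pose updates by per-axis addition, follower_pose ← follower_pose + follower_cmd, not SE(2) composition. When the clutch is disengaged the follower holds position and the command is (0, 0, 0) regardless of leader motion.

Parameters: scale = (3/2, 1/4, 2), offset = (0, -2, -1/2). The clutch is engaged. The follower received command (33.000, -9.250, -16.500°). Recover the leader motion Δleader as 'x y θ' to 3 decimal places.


22.000 -29.000 -8.000

axis x: (33.000 − 0) / (3/2) = 22.000
axis y: (-9.250 − -2) / (1/4) = -29.000
axis θ: (-16.500 − -1/2) / (2) = -8.000


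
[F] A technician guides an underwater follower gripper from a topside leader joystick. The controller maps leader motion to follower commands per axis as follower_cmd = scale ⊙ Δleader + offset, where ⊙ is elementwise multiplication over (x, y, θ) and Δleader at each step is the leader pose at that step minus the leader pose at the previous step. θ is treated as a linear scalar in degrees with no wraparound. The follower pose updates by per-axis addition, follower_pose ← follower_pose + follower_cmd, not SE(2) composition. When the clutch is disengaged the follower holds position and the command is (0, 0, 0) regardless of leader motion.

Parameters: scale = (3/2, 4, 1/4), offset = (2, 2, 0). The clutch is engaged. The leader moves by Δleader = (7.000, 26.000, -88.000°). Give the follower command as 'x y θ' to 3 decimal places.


12.500 106.000 -22.000

axis x: 3/2·7.000 + 2 = 12.500
axis y: 4·26.000 + 2 = 106.000
axis θ: 1/4·-88.000 + 0 = -22.000


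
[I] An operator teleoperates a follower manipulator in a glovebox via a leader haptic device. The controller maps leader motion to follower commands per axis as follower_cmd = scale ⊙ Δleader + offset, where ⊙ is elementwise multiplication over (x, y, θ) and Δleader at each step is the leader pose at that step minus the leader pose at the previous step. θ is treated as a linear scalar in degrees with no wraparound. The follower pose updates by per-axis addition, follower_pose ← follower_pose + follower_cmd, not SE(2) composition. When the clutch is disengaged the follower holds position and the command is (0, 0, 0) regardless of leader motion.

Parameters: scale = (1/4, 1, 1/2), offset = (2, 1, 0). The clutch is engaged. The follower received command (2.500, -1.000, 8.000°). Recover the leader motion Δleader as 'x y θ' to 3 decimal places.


axis x: (2.500 − 2) / (1/4) = 2.000
axis y: (-1.000 − 1) / (1) = -2.000
axis θ: (8.000 − 0) / (1/2) = 16.000

2.000 -2.000 16.000


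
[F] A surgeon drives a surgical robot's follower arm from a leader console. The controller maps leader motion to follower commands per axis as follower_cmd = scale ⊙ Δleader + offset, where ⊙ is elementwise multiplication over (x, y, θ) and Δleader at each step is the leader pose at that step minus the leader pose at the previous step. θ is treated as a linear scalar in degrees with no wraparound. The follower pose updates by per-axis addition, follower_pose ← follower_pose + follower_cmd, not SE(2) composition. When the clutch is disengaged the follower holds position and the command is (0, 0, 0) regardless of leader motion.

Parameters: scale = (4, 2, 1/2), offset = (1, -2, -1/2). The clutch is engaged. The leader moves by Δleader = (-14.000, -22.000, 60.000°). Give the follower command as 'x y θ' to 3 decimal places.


axis x: 4·-14.000 + 1 = -55.000
axis y: 2·-22.000 + -2 = -46.000
axis θ: 1/2·60.000 + -1/2 = 29.500

-55.000 -46.000 29.500


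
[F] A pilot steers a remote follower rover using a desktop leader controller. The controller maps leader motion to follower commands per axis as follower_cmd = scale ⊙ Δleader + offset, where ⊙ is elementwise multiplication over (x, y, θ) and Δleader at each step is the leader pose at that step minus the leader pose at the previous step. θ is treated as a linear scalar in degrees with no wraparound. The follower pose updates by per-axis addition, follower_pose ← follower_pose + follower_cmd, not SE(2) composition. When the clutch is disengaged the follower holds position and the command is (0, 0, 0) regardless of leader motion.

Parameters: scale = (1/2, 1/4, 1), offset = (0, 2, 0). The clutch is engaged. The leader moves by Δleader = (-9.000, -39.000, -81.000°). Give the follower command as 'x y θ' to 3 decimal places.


-4.500 -7.750 -81.000

axis x: 1/2·-9.000 + 0 = -4.500
axis y: 1/4·-39.000 + 2 = -7.750
axis θ: 1·-81.000 + 0 = -81.000


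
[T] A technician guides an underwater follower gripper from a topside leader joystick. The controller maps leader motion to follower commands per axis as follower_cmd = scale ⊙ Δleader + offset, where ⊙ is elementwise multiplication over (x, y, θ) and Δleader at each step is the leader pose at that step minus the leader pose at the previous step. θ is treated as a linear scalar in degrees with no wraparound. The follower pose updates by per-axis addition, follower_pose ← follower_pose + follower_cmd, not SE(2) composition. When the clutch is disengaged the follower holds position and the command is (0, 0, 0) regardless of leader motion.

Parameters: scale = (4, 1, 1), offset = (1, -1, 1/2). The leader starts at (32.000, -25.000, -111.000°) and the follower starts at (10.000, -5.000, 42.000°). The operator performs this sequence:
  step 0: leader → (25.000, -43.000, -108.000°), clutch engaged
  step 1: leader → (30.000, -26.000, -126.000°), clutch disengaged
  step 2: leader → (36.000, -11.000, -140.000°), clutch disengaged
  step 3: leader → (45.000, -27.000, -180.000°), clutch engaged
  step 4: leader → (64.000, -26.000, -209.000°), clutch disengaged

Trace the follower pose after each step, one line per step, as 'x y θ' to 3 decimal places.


-17.000 -24.000 45.500
-17.000 -24.000 45.500
-17.000 -24.000 45.500
20.000 -41.000 6.000
20.000 -41.000 6.000

step 0: Δleader=(-7.000, -18.000, 3.000°), engaged; cmd=(-27.000, -19.000, 3.500°) → follower=(-17.000, -24.000, 45.500°)
step 1: Δleader=(5.000, 17.000, -18.000°), disengaged; cmd=(0,0,0) → follower holds at (-17.000, -24.000, 45.500°)
step 2: Δleader=(6.000, 15.000, -14.000°), disengaged; cmd=(0,0,0) → follower holds at (-17.000, -24.000, 45.500°)
step 3: Δleader=(9.000, -16.000, -40.000°), engaged; cmd=(37.000, -17.000, -39.500°) → follower=(20.000, -41.000, 6.000°)
step 4: Δleader=(19.000, 1.000, -29.000°), disengaged; cmd=(0,0,0) → follower holds at (20.000, -41.000, 6.000°)


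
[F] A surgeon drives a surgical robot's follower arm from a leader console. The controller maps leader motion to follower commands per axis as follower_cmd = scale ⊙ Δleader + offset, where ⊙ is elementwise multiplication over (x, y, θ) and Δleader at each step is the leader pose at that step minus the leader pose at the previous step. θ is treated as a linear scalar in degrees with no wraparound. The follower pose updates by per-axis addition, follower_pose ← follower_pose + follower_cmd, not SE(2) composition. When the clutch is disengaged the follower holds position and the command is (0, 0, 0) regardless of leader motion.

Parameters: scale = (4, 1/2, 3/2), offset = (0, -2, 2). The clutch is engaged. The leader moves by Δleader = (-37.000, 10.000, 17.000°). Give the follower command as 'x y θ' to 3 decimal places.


-148.000 3.000 27.500

axis x: 4·-37.000 + 0 = -148.000
axis y: 1/2·10.000 + -2 = 3.000
axis θ: 3/2·17.000 + 2 = 27.500


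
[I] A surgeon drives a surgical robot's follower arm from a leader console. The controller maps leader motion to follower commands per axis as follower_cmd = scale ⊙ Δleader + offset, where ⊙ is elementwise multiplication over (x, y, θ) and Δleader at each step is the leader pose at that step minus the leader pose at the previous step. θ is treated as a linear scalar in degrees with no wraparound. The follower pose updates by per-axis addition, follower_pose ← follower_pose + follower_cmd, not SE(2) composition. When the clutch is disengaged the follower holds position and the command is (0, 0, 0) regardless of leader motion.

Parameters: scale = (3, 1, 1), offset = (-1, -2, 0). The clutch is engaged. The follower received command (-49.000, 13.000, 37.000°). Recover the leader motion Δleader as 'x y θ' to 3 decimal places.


axis x: (-49.000 − -1) / (3) = -16.000
axis y: (13.000 − -2) / (1) = 15.000
axis θ: (37.000 − 0) / (1) = 37.000

-16.000 15.000 37.000


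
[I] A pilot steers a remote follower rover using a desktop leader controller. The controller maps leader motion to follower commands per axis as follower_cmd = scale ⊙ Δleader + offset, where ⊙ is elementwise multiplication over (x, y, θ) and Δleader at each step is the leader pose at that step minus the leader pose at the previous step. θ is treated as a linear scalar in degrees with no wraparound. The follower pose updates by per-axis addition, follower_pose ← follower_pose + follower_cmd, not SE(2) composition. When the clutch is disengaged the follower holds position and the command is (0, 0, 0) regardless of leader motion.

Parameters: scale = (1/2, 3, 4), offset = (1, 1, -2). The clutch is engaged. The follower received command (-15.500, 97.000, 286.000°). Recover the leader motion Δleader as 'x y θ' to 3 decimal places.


-33.000 32.000 72.000

axis x: (-15.500 − 1) / (1/2) = -33.000
axis y: (97.000 − 1) / (3) = 32.000
axis θ: (286.000 − -2) / (4) = 72.000


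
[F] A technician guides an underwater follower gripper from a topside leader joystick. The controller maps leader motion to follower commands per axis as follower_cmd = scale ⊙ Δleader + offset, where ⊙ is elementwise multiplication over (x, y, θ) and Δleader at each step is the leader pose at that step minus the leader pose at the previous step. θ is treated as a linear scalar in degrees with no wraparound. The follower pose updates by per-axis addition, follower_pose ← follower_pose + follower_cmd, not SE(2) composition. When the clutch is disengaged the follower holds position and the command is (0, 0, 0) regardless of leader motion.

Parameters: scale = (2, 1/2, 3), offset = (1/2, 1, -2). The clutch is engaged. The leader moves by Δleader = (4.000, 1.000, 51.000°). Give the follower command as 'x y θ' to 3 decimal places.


8.500 1.500 151.000

axis x: 2·4.000 + 1/2 = 8.500
axis y: 1/2·1.000 + 1 = 1.500
axis θ: 3·51.000 + -2 = 151.000


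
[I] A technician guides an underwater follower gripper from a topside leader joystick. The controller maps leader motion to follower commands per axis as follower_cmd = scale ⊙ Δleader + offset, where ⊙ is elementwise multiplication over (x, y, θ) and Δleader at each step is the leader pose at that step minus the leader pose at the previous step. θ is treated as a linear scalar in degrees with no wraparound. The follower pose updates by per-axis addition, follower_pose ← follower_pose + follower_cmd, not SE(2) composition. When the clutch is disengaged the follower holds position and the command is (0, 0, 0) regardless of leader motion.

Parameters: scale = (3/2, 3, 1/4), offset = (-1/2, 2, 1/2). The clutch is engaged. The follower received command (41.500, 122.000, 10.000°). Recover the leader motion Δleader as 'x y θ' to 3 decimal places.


axis x: (41.500 − -1/2) / (3/2) = 28.000
axis y: (122.000 − 2) / (3) = 40.000
axis θ: (10.000 − 1/2) / (1/4) = 38.000

28.000 40.000 38.000


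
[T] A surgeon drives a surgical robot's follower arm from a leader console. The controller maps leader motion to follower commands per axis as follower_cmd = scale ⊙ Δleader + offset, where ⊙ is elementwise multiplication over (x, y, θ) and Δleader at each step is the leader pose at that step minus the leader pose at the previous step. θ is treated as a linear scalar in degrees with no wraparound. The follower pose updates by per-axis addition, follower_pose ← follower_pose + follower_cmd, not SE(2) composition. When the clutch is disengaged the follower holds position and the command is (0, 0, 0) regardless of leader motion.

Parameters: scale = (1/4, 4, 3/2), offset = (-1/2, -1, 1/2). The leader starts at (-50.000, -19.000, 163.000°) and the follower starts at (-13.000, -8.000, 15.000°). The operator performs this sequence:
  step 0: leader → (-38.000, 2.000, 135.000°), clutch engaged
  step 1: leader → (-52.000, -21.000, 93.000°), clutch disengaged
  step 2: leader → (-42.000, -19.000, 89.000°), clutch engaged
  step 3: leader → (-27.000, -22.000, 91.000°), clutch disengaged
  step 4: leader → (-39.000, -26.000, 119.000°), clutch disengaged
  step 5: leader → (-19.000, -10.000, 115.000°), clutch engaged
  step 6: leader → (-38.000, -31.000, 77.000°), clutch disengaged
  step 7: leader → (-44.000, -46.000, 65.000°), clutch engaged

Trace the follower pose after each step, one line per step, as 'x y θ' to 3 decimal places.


-10.500 75.000 -26.500
-10.500 75.000 -26.500
-8.500 82.000 -32.000
-8.500 82.000 -32.000
-8.500 82.000 -32.000
-4.000 145.000 -37.500
-4.000 145.000 -37.500
-6.000 84.000 -55.000

step 0: Δleader=(12.000, 21.000, -28.000°), engaged; cmd=(2.500, 83.000, -41.500°) → follower=(-10.500, 75.000, -26.500°)
step 1: Δleader=(-14.000, -23.000, -42.000°), disengaged; cmd=(0,0,0) → follower holds at (-10.500, 75.000, -26.500°)
step 2: Δleader=(10.000, 2.000, -4.000°), engaged; cmd=(2.000, 7.000, -5.500°) → follower=(-8.500, 82.000, -32.000°)
step 3: Δleader=(15.000, -3.000, 2.000°), disengaged; cmd=(0,0,0) → follower holds at (-8.500, 82.000, -32.000°)
step 4: Δleader=(-12.000, -4.000, 28.000°), disengaged; cmd=(0,0,0) → follower holds at (-8.500, 82.000, -32.000°)
step 5: Δleader=(20.000, 16.000, -4.000°), engaged; cmd=(4.500, 63.000, -5.500°) → follower=(-4.000, 145.000, -37.500°)
step 6: Δleader=(-19.000, -21.000, -38.000°), disengaged; cmd=(0,0,0) → follower holds at (-4.000, 145.000, -37.500°)
step 7: Δleader=(-6.000, -15.000, -12.000°), engaged; cmd=(-2.000, -61.000, -17.500°) → follower=(-6.000, 84.000, -55.000°)


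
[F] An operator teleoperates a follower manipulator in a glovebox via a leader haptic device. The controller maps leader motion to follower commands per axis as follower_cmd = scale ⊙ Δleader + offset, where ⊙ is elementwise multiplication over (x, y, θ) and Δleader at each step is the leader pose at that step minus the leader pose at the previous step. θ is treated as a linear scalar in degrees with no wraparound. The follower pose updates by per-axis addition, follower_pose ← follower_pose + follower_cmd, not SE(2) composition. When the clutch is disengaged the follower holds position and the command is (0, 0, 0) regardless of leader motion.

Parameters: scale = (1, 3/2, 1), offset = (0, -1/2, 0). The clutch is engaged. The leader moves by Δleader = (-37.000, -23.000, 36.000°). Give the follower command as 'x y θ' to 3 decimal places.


axis x: 1·-37.000 + 0 = -37.000
axis y: 3/2·-23.000 + -1/2 = -35.000
axis θ: 1·36.000 + 0 = 36.000

-37.000 -35.000 36.000


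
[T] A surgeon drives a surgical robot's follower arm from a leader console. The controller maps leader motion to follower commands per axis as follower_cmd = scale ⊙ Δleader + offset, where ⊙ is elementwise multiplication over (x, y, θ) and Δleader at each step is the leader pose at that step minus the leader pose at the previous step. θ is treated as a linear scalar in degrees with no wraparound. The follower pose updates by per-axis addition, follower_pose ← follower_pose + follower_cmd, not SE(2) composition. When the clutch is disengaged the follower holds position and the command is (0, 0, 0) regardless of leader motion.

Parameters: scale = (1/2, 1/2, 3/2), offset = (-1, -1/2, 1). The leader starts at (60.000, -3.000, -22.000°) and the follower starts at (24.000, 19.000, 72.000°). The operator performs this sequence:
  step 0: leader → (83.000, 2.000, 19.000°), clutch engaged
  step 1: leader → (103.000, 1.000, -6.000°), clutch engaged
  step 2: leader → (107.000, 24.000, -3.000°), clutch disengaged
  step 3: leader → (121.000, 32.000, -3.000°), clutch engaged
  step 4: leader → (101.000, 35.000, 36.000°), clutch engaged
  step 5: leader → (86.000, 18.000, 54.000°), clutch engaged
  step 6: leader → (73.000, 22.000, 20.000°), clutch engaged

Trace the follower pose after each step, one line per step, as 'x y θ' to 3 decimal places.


34.500 21.000 134.500
43.500 20.000 98.000
43.500 20.000 98.000
49.500 23.500 99.000
38.500 24.500 158.500
30.000 15.500 186.500
22.500 17.000 136.500

step 0: Δleader=(23.000, 5.000, 41.000°), engaged; cmd=(10.500, 2.000, 62.500°) → follower=(34.500, 21.000, 134.500°)
step 1: Δleader=(20.000, -1.000, -25.000°), engaged; cmd=(9.000, -1.000, -36.500°) → follower=(43.500, 20.000, 98.000°)
step 2: Δleader=(4.000, 23.000, 3.000°), disengaged; cmd=(0,0,0) → follower holds at (43.500, 20.000, 98.000°)
step 3: Δleader=(14.000, 8.000, 0.000°), engaged; cmd=(6.000, 3.500, 1.000°) → follower=(49.500, 23.500, 99.000°)
step 4: Δleader=(-20.000, 3.000, 39.000°), engaged; cmd=(-11.000, 1.000, 59.500°) → follower=(38.500, 24.500, 158.500°)
step 5: Δleader=(-15.000, -17.000, 18.000°), engaged; cmd=(-8.500, -9.000, 28.000°) → follower=(30.000, 15.500, 186.500°)
step 6: Δleader=(-13.000, 4.000, -34.000°), engaged; cmd=(-7.500, 1.500, -50.000°) → follower=(22.500, 17.000, 136.500°)


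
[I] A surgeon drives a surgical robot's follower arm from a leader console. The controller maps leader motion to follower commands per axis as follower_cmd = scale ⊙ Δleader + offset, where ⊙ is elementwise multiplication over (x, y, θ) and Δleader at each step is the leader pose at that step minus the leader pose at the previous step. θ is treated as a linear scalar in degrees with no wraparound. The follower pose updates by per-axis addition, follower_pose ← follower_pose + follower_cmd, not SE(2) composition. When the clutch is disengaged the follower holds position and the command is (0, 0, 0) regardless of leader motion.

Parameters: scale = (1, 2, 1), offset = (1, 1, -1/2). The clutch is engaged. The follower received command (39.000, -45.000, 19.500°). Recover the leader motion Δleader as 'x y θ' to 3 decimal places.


axis x: (39.000 − 1) / (1) = 38.000
axis y: (-45.000 − 1) / (2) = -23.000
axis θ: (19.500 − -1/2) / (1) = 20.000

38.000 -23.000 20.000


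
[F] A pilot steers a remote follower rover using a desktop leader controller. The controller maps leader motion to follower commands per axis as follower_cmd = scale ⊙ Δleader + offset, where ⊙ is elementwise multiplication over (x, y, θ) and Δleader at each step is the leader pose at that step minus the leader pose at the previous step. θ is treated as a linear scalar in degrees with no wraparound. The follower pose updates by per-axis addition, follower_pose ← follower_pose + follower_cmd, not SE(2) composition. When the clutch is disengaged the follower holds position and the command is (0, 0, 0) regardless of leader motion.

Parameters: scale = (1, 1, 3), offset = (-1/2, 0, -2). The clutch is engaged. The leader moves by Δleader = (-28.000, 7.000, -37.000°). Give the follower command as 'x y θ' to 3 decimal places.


-28.500 7.000 -113.000

axis x: 1·-28.000 + -1/2 = -28.500
axis y: 1·7.000 + 0 = 7.000
axis θ: 3·-37.000 + -2 = -113.000


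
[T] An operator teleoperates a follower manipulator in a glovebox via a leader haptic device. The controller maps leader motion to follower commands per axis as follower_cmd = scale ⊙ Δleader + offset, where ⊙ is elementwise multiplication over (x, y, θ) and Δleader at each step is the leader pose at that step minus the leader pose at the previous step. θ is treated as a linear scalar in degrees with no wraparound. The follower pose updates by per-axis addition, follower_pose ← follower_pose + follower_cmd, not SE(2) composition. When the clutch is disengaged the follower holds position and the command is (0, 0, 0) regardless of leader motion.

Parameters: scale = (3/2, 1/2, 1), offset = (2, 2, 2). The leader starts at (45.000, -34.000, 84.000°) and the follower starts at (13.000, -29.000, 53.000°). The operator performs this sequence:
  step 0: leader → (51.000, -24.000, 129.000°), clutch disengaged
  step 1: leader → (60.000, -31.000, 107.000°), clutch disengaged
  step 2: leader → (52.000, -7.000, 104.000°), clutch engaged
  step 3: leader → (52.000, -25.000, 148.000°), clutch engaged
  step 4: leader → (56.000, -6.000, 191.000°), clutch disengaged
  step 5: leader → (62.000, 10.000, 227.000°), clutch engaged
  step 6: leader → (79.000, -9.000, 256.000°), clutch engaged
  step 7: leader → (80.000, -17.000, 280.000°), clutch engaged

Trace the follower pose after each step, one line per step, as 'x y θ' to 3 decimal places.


13.000 -29.000 53.000
13.000 -29.000 53.000
3.000 -15.000 52.000
5.000 -22.000 98.000
5.000 -22.000 98.000
16.000 -12.000 136.000
43.500 -19.500 167.000
47.000 -21.500 193.000

step 0: Δleader=(6.000, 10.000, 45.000°), disengaged; cmd=(0,0,0) → follower holds at (13.000, -29.000, 53.000°)
step 1: Δleader=(9.000, -7.000, -22.000°), disengaged; cmd=(0,0,0) → follower holds at (13.000, -29.000, 53.000°)
step 2: Δleader=(-8.000, 24.000, -3.000°), engaged; cmd=(-10.000, 14.000, -1.000°) → follower=(3.000, -15.000, 52.000°)
step 3: Δleader=(0.000, -18.000, 44.000°), engaged; cmd=(2.000, -7.000, 46.000°) → follower=(5.000, -22.000, 98.000°)
step 4: Δleader=(4.000, 19.000, 43.000°), disengaged; cmd=(0,0,0) → follower holds at (5.000, -22.000, 98.000°)
step 5: Δleader=(6.000, 16.000, 36.000°), engaged; cmd=(11.000, 10.000, 38.000°) → follower=(16.000, -12.000, 136.000°)
step 6: Δleader=(17.000, -19.000, 29.000°), engaged; cmd=(27.500, -7.500, 31.000°) → follower=(43.500, -19.500, 167.000°)
step 7: Δleader=(1.000, -8.000, 24.000°), engaged; cmd=(3.500, -2.000, 26.000°) → follower=(47.000, -21.500, 193.000°)
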